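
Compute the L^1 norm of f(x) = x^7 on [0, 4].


Step 1: ||f||_1 = (integral_0^4 |x^7|^1 dx)^(1/1)
     = (integral_0^4 x^7 dx)^(1/1)
Step 2: integral_0^4 x^7 dx = [x^8/(8)] from 0 to 4 = 4^8/8
     = 65536/8 = 8192
Step 3: ||f||_1 = (8192)^(1/1) = 8192


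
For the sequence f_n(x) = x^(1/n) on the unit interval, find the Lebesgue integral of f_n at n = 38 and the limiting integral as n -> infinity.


At n = 38: f_38(x) = x^(1/38).
Step 1: integral(x^(1/38), 0, 1) = [x^(1/38+1) / (1/38+1)] from 0 to 1
     = 1 / (1/38 + 1) = 1 / ((38+1)/38) = 38/(38+1)
     = 38/39 = 0.974359
Step 2: As n -> infinity, f_n(x) = x^(1/n) -> 1 for x in (0,1], and f_n is increasing in n.
By MCT, lim_n integral(f_n) = integral(lim_n f_n) = integral(1, 0, 1) = 1.
Step 3: Verify convergence: 38/39 = 0.974359 -> 1


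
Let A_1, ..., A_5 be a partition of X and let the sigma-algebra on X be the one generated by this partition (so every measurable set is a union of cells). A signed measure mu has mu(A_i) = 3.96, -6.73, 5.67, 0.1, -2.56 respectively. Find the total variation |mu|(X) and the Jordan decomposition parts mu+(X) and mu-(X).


Step 1: Every measurable set is a union of atoms (the cells / points), so a Hahn decomposition is
  obtained by grouping atoms by sign: P = union of atoms with mu > 0, N = union of the remaining atoms.
  Atoms in P (indices): 1, 3, 4;  atoms in N (indices): 2, 5
  Positive values: 3.96, 5.67, 0.1
  Negative values: -6.73, -2.56
Step 2: mu+(X) = mu(P) = sum of positive atom values = 9.73
Step 3: mu-(X) = -mu(N) = sum of |negative atom values| = 9.29
Step 4: |mu|(X) = mu+(X) + mu-(X) = 9.73 + 9.29 = 19.02


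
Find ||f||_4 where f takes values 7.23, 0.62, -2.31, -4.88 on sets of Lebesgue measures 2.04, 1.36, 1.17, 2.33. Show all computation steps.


Step 1: Compute |f_i|^4 for each value:
  |7.23|^4 = 2732.456074
  |0.62|^4 = 0.147763
  |-2.31|^4 = 28.473963
  |-4.88|^4 = 567.125647
Step 2: Multiply by measures and sum:
  2732.456074 * 2.04 = 5574.210392
  0.147763 * 1.36 = 0.200958
  28.473963 * 1.17 = 33.314537
  567.125647 * 2.33 = 1321.402758
Sum = 5574.210392 + 0.200958 + 33.314537 + 1321.402758 = 6929.128645
Step 3: Take the p-th root:
||f||_4 = (6929.128645)^(1/4) = 9.123672


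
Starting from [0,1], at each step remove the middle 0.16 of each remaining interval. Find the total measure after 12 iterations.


Step 1: At each step, fraction remaining = 1 - 0.16 = 0.84
Step 2: After 12 steps, measure = (0.84)^12
Result = 0.12341


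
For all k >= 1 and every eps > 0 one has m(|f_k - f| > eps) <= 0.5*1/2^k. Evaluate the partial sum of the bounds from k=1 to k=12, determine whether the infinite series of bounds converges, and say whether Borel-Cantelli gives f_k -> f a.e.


Step 1: List the terms 0.5*1/2^k for k = 1 to 12:
  k=1: 0.25
  k=2: 0.125
  k=3: 0.0625
  k=4: 0.03125
  k=5: 0.015625
  k=6: 0.007812
  k=7: 0.003906
  k=8: 0.001953
  k=9: 9.765625e-04
  k=10: 4.882812e-04
  k=11: 2.441406e-04
  k=12: 1.220703e-04
Step 2: Partial sum = 0.25 + 0.125 + 0.0625 + 0.03125 + 0.015625 + 0.007812 + 0.003906 + 0.001953 + 9.765625e-04 + 4.882812e-04 + 2.441406e-04 + 1.220703e-04
     = 0.499878
Step 3: The full series sum_(k>=1) 0.5*1/2^k converges (geometric series with ratio 1/2 < 1; a constant multiple of a convergent series converges).
Step 4: Fix eps > 0. Since sum_k m(|f_k - f| > eps) < infinity, the Borel-Cantelli lemma gives
        m(limsup_k {|f_k - f| > eps}) = 0, i.e. for a.e. x, |f_k(x) - f(x)| <= eps for all large k.
        Applying this with eps = 1/j for j = 1, 2, ... and intersecting the countably many full-measure sets,
        for a.e. x we get limsup_k |f_k(x) - f(x)| <= 1/j for every j, hence f_k -> f almost everywhere.
Conclusion: series converges; Borel-Cantelli yields f_k -> f a.e.


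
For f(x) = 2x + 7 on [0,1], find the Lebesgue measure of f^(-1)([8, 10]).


f^(-1)([8, 10]) = {x : 8 <= 2x + 7 <= 10}
Solving: (8 - 7)/2 <= x <= (10 - 7)/2
= [0.5, 1.5]
Intersecting with [0,1]: [0.5, 1]
Measure = 1 - 0.5 = 0.5


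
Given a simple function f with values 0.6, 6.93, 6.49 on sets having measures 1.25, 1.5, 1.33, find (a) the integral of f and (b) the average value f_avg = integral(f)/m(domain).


Step 1: Integral = sum(value_i * measure_i)
= 0.6*1.25 + 6.93*1.5 + 6.49*1.33
= 0.75 + 10.395 + 8.6317
= 19.7767
Step 2: Total measure of domain = 1.25 + 1.5 + 1.33 = 4.08
Step 3: Average value = 19.7767 / 4.08 = 4.84723


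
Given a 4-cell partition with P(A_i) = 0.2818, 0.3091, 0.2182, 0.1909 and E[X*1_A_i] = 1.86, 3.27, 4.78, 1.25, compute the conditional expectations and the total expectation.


For each cell A_i: E[X|A_i] = E[X*1_A_i] / P(A_i)
Step 1: E[X|A_1] = 1.86 / 0.2818 = 6.600426
Step 2: E[X|A_2] = 3.27 / 0.3091 = 10.579101
Step 3: E[X|A_3] = 4.78 / 0.2182 = 21.906508
Step 4: E[X|A_4] = 1.25 / 0.1909 = 6.547931
Verification: E[X] = sum E[X*1_A_i] = 1.86 + 3.27 + 4.78 + 1.25 = 11.16


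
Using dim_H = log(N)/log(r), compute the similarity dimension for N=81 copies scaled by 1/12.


For a self-similar set with N copies scaled by 1/r:
dim_H = log(N)/log(r) = log(81)/log(12)
= 4.394449/2.484907
= 1.768456


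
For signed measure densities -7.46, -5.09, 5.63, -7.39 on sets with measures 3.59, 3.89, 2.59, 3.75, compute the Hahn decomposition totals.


Step 1: Compute signed measure on each set:
  Set 1: -7.46 * 3.59 = -26.7814
  Set 2: -5.09 * 3.89 = -19.8001
  Set 3: 5.63 * 2.59 = 14.5817
  Set 4: -7.39 * 3.75 = -27.7125
Step 2: Total signed measure = (-26.7814) + (-19.8001) + (14.5817) + (-27.7125)
     = -59.7123
Step 3: Positive part mu+(X) = sum of positive contributions = 14.5817
Step 4: Negative part mu-(X) = |sum of negative contributions| = 74.294


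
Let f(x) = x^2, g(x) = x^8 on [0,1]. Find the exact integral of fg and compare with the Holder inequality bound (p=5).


Step 1: Exact integral of f*g = integral(x^10, 0, 1) = 1/11
     = 0.090909
Step 2: Holder bound with p=5, q=1.25:
  ||f||_p = (integral x^10 dx)^(1/5) = (1/11)^(1/5) = 0.619044
  ||g||_q = (integral x^10 dx)^(1/1.25) = (1/11)^(1/1.25) = 0.146854
Step 3: Holder bound = ||f||_p * ||g||_q = 0.619044 * 0.146854 = 0.090909
Verification: 0.090909 <= 0.090909 (Holder holds)


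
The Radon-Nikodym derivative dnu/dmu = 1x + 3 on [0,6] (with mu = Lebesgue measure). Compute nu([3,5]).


nu(A) = integral_A (dnu/dmu) dmu = integral_3^5 (1x + 3) dx
Step 1: Antiderivative F(x) = (1/2)x^2 + 3x
Step 2: F(5) = (1/2)*5^2 + 3*5 = 12.5 + 15 = 27.5
Step 3: F(3) = (1/2)*3^2 + 3*3 = 4.5 + 9 = 13.5
Step 4: nu([3,5]) = F(5) - F(3) = 27.5 - 13.5 = 14


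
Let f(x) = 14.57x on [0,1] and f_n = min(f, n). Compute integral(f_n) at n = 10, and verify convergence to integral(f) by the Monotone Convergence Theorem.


f(x) = 14.57x on [0,1]; f_n(x) = min(14.57x, n). At n = 10:
Step 1: f(x) reaches 10 at x = 10/14.57 = 0.686342
Step 2: integral(f_10) = integral(14.57x, 0, 0.686342) + integral(10, 0.686342, 1)
       = 14.57*0.686342^2/2 + 10*(1 - 0.686342)
       = 3.431709 + 3.136582
       = 6.568291
Step 3: As n -> infinity, f_n increases to f, so by MCT integral(f_n) -> integral(f) = 14.57/2 = 7.285.
Convergence: integral(f_10) = 6.568291 -> 7.285 as n -> infinity


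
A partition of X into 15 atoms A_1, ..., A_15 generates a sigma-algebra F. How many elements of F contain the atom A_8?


Each element of F is a union of some subset S of the 15 atoms.
The element contains A_8 iff A_8 is in S.
So we count subsets S of {A_1,...,A_15} with A_8 in S: choose freely among the other 14 atoms.
Count = 2^(15-1) = 2^14 = 16384.


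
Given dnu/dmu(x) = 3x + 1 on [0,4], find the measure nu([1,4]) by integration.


nu(A) = integral_A (dnu/dmu) dmu = integral_1^4 (3x + 1) dx
Step 1: Antiderivative F(x) = (3/2)x^2 + 1x
Step 2: F(4) = (3/2)*4^2 + 1*4 = 24 + 4 = 28
Step 3: F(1) = (3/2)*1^2 + 1*1 = 1.5 + 1 = 2.5
Step 4: nu([1,4]) = F(4) - F(1) = 28 - 2.5 = 25.5


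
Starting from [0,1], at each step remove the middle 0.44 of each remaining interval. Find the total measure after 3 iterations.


Step 1: At each step, fraction remaining = 1 - 0.44 = 0.56
Step 2: After 3 steps, measure = (0.56)^3
Step 3: Computing the power step by step:
  After step 1: 0.56
  After step 2: 0.3136
  After step 3: 0.175616
Result = 0.175616


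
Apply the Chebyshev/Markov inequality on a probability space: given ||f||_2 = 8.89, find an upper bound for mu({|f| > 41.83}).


Chebyshev/Markov inequality: mu(|f| > eps) <= (||f||_p / eps)^p
Step 1: ||f||_2 / eps = 8.89 / 41.83 = 0.212527
Step 2: Raise to power p = 2:
  (0.212527)^2 = 0.045168
Step 3: Therefore mu(|f| > 41.83) <= 0.045168


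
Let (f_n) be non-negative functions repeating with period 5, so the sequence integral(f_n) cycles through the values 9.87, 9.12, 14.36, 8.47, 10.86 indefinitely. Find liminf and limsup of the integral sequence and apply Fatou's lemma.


The sequence (integral(f_n)) is periodic with period 5, repeating the values 9.87, 9.12, 14.36, 8.47, 10.86 indefinitely.
Step 1: For a periodic sequence, every tail (a_m, a_(m+1), ...) contains all 5 period values infinitely often.
Step 2: Hence inf of every tail = min of the period values = min(9.87, 9.12, 14.36, 8.47, 10.86) = 8.47.
        liminf_n integral(f_n) = sup over m of (inf of tail from m) = 8.47.
Step 3: Similarly sup of every tail = max of the period values = 14.36.
        limsup_n integral(f_n) = 14.36.
Step 4: Fatou's lemma: integral(liminf_n f_n) <= liminf_n integral(f_n) = 8.47.
        So the integral of the pointwise liminf is at most 8.47.


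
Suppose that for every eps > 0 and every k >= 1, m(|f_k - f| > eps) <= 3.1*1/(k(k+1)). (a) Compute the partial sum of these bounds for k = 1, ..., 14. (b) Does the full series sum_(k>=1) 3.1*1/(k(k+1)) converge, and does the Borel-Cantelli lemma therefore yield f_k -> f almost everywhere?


Step 1: List the terms 3.1*1/(k(k+1)) for k = 1 to 14:
  k=1: 1.55
  k=2: 0.516667
  k=3: 0.258333
  k=4: 0.155
  k=5: 0.103333
  k=6: 0.07381
  k=7: 0.055357
  k=8: 0.043056
  k=9: 0.034444
  k=10: 0.028182
  k=11: 0.023485
  k=12: 0.019872
  k=13: 0.017033
  k=14: 0.014762
Step 2: Partial sum = 1.55 + 0.516667 + 0.258333 + 0.155 + 0.103333 + 0.07381 + 0.055357 + 0.043056 + 0.034444 + 0.028182 + 0.023485 + 0.019872 + 0.017033 + 0.014762
     = 2.893333
Step 3: The full series sum_(k>=1) 3.1*1/(k(k+1)) converges (telescoping series sum 1/(k(k+1)) = 1; a constant multiple of a convergent series converges).
Step 4: Fix eps > 0. Since sum_k m(|f_k - f| > eps) < infinity, the Borel-Cantelli lemma gives
        m(limsup_k {|f_k - f| > eps}) = 0, i.e. for a.e. x, |f_k(x) - f(x)| <= eps for all large k.
        Applying this with eps = 1/j for j = 1, 2, ... and intersecting the countably many full-measure sets,
        for a.e. x we get limsup_k |f_k(x) - f(x)| <= 1/j for every j, hence f_k -> f almost everywhere.
Conclusion: series converges; Borel-Cantelli yields f_k -> f a.e.


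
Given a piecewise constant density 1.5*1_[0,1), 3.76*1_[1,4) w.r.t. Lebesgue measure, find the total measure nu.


Integrate each piece of the Radon-Nikodym derivative:
Step 1: integral_0^1 1.5 dx = 1.5*(1-0) = 1.5*1 = 1.5
Step 2: integral_1^4 3.76 dx = 3.76*(4-1) = 3.76*3 = 11.28
Total: 1.5 + 11.28 = 12.78


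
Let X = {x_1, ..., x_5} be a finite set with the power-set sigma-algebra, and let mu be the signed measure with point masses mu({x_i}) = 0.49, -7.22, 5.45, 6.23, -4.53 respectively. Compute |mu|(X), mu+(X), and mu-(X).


Step 1: Every measurable set is a union of atoms (the cells / points), so a Hahn decomposition is
  obtained by grouping atoms by sign: P = union of atoms with mu > 0, N = union of the remaining atoms.
  Atoms in P (indices): 1, 3, 4;  atoms in N (indices): 2, 5
  Positive values: 0.49, 5.45, 6.23
  Negative values: -7.22, -4.53
Step 2: mu+(X) = mu(P) = sum of positive atom values = 12.17
Step 3: mu-(X) = -mu(N) = sum of |negative atom values| = 11.75
Step 4: |mu|(X) = mu+(X) + mu-(X) = 12.17 + 11.75 = 23.92


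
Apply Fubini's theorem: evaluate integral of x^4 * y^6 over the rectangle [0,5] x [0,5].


By Fubini's theorem, the double integral factors as a product of single integrals:
Step 1: integral_0^5 x^4 dx = [x^5/5] from 0 to 5
     = 5^5/5 = 625
Step 2: integral_0^5 y^6 dy = [y^7/7] from 0 to 5
     = 5^7/7 = 11160.714286
Step 3: Double integral = 625 * 11160.714286 = 6.975446e+06


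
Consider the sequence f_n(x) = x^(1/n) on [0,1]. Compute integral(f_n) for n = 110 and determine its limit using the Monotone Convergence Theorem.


At n = 110: f_110(x) = x^(1/110).
Step 1: integral(x^(1/110), 0, 1) = [x^(1/110+1) / (1/110+1)] from 0 to 1
     = 1 / (1/110 + 1) = 1 / ((110+1)/110) = 110/(110+1)
     = 110/111 = 0.990991
Step 2: As n -> infinity, f_n(x) = x^(1/n) -> 1 for x in (0,1], and f_n is increasing in n.
By MCT, lim_n integral(f_n) = integral(lim_n f_n) = integral(1, 0, 1) = 1.
Step 3: Verify convergence: 110/111 = 0.990991 -> 1


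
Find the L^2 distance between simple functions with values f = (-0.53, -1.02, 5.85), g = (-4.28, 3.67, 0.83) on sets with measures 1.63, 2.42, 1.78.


Step 1: Compute differences f_i - g_i:
  -0.53 - -4.28 = 3.75
  -1.02 - 3.67 = -4.69
  5.85 - 0.83 = 5.02
Step 2: Compute |diff|^2 * measure for each set:
  |3.75|^2 * 1.63 = 14.0625 * 1.63 = 22.921875
  |-4.69|^2 * 2.42 = 21.9961 * 2.42 = 53.230562
  |5.02|^2 * 1.78 = 25.2004 * 1.78 = 44.856712
Step 3: Sum = 121.009149
Step 4: ||f-g||_2 = (121.009149)^(1/2) = 11.000416


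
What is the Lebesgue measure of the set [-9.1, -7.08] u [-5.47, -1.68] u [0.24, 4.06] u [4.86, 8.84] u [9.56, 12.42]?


For pairwise disjoint intervals, m(union) = sum of lengths.
= (-7.08 - -9.1) + (-1.68 - -5.47) + (4.06 - 0.24) + (8.84 - 4.86) + (12.42 - 9.56)
= 2.02 + 3.79 + 3.82 + 3.98 + 2.86
= 16.47


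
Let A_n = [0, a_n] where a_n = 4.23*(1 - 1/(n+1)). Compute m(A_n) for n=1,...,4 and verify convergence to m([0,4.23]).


By continuity of measure from below: if A_n increases to A, then m(A_n) -> m(A).
Here A = [0, 4.23], so m(A) = 4.23
Step 1: a_1 = 4.23*(1 - 1/2) = 2.115, m(A_1) = 2.115
Step 2: a_2 = 4.23*(1 - 1/3) = 2.82, m(A_2) = 2.82
Step 3: a_3 = 4.23*(1 - 1/4) = 3.1725, m(A_3) = 3.1725
Step 4: a_4 = 4.23*(1 - 1/5) = 3.384, m(A_4) = 3.384
Limit: m(A_n) -> m([0,4.23]) = 4.23


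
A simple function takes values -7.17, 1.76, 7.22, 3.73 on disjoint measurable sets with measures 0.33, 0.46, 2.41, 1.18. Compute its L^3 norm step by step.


Step 1: Compute |f_i|^3 for each value:
  |-7.17|^3 = 368.601813
  |1.76|^3 = 5.451776
  |7.22|^3 = 376.367048
  |3.73|^3 = 51.895117
Step 2: Multiply by measures and sum:
  368.601813 * 0.33 = 121.638598
  5.451776 * 0.46 = 2.507817
  376.367048 * 2.41 = 907.044586
  51.895117 * 1.18 = 61.236238
Sum = 121.638598 + 2.507817 + 907.044586 + 61.236238 = 1092.427239
Step 3: Take the p-th root:
||f||_3 = (1092.427239)^(1/3) = 10.299058


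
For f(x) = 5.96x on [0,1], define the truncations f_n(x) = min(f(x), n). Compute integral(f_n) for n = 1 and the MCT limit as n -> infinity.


f(x) = 5.96x on [0,1]; f_n(x) = min(5.96x, n). At n = 1:
Step 1: f(x) reaches 1 at x = 1/5.96 = 0.167785
Step 2: integral(f_1) = integral(5.96x, 0, 0.167785) + integral(1, 0.167785, 1)
       = 5.96*0.167785^2/2 + 1*(1 - 0.167785)
       = 0.083893 + 0.832215
       = 0.916107
Step 3: As n -> infinity, f_n increases to f, so by MCT integral(f_n) -> integral(f) = 5.96/2 = 2.98.
Convergence: integral(f_1) = 0.916107 -> 2.98 as n -> infinity


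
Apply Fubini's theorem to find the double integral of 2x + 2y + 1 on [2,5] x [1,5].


By Fubini, integrate in x first, then y.
Step 1: Fix y, integrate over x in [2,5]:
  integral(2x + 2y + 1, x=2..5)
  = 2*(5^2 - 2^2)/2 + (2y + 1)*(5 - 2)
  = 21 + (2y + 1)*3
  = 21 + 6y + 3
  = 24 + 6y
Step 2: Integrate over y in [1,5]:
  integral(24 + 6y, y=1..5)
  = 24*4 + 6*(5^2 - 1^2)/2
  = 96 + 72
  = 168


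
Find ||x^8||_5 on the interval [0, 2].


Step 1: ||f||_5 = (integral_0^2 |x^8|^5 dx)^(1/5)
     = (integral_0^2 x^40 dx)^(1/5)
Step 2: integral_0^2 x^40 dx = [x^41/(41)] from 0 to 2 = 2^41/41
     = 2199023255552/41 = 5.363471e+10
Step 3: ||f||_5 = (5.363471e+10)^(1/5) = 139.923027


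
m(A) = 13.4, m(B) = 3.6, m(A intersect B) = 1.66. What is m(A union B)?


By inclusion-exclusion: m(A u B) = m(A) + m(B) - m(A n B)
= 13.4 + 3.6 - 1.66
= 15.34


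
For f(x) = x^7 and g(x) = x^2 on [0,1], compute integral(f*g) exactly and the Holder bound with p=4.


Step 1: Exact integral of f*g = integral(x^9, 0, 1) = 1/10
     = 0.1
Step 2: Holder bound with p=4, q=1.333333:
  ||f||_p = (integral x^28 dx)^(1/4) = (1/29)^(1/4) = 0.430924
  ||g||_q = (integral x^2.666667 dx)^(1/1.333333) = (1/3.666667)^(1/1.333333) = 0.377395
Step 3: Holder bound = ||f||_p * ||g||_q = 0.430924 * 0.377395 = 0.162629
Verification: 0.1 <= 0.162629 (Holder holds)


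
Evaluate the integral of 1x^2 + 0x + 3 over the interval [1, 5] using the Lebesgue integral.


The Lebesgue integral of a Riemann-integrable function agrees with the Riemann integral.
Antiderivative F(x) = (1/3)x^3 + (0/2)x^2 + 3x
F(5) = (1/3)*5^3 + (0/2)*5^2 + 3*5
     = (1/3)*125 + (0/2)*25 + 3*5
     = 41.666667 + 0.0 + 15
     = 56.666667
F(1) = 3.333333
Integral = F(5) - F(1) = 56.666667 - 3.333333 = 53.333333


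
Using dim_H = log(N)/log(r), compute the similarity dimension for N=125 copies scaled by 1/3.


For a self-similar set with N copies scaled by 1/r:
dim_H = log(N)/log(r) = log(125)/log(3)
= 4.828314/1.098612
= 4.394921


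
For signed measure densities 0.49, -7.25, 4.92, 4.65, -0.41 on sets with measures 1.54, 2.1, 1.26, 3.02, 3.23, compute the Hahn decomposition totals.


Step 1: Compute signed measure on each set:
  Set 1: 0.49 * 1.54 = 0.7546
  Set 2: -7.25 * 2.1 = -15.225
  Set 3: 4.92 * 1.26 = 6.1992
  Set 4: 4.65 * 3.02 = 14.043
  Set 5: -0.41 * 3.23 = -1.3243
Step 2: Total signed measure = (0.7546) + (-15.225) + (6.1992) + (14.043) + (-1.3243)
     = 4.4475
Step 3: Positive part mu+(X) = sum of positive contributions = 20.9968
Step 4: Negative part mu-(X) = |sum of negative contributions| = 16.5493


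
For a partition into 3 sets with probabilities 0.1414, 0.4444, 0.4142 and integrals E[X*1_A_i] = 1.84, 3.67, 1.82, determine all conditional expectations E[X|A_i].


For each cell A_i: E[X|A_i] = E[X*1_A_i] / P(A_i)
Step 1: E[X|A_1] = 1.84 / 0.1414 = 13.01273
Step 2: E[X|A_2] = 3.67 / 0.4444 = 8.258326
Step 3: E[X|A_3] = 1.82 / 0.4142 = 4.394013
Verification: E[X] = sum E[X*1_A_i] = 1.84 + 3.67 + 1.82 = 7.33


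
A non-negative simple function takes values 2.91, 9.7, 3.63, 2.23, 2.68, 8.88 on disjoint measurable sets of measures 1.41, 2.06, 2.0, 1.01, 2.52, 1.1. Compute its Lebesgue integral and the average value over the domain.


Step 1: Integral = sum(value_i * measure_i)
= 2.91*1.41 + 9.7*2.06 + 3.63*2.0 + 2.23*1.01 + 2.68*2.52 + 8.88*1.1
= 4.1031 + 19.982 + 7.26 + 2.2523 + 6.7536 + 9.768
= 50.119
Step 2: Total measure of domain = 1.41 + 2.06 + 2.0 + 1.01 + 2.52 + 1.1 = 10.1
Step 3: Average value = 50.119 / 10.1 = 4.962277


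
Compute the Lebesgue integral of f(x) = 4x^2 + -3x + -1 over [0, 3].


The Lebesgue integral of a Riemann-integrable function agrees with the Riemann integral.
Antiderivative F(x) = (4/3)x^3 + (-3/2)x^2 + -1x
F(3) = (4/3)*3^3 + (-3/2)*3^2 + -1*3
     = (4/3)*27 + (-3/2)*9 + -1*3
     = 36 + -13.5 + -3
     = 19.5
F(0) = 0.0
Integral = F(3) - F(0) = 19.5 - 0.0 = 19.5


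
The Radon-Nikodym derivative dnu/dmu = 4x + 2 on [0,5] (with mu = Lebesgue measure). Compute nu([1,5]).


nu(A) = integral_A (dnu/dmu) dmu = integral_1^5 (4x + 2) dx
Step 1: Antiderivative F(x) = (4/2)x^2 + 2x
Step 2: F(5) = (4/2)*5^2 + 2*5 = 50 + 10 = 60
Step 3: F(1) = (4/2)*1^2 + 2*1 = 2 + 2 = 4
Step 4: nu([1,5]) = F(5) - F(1) = 60 - 4 = 56


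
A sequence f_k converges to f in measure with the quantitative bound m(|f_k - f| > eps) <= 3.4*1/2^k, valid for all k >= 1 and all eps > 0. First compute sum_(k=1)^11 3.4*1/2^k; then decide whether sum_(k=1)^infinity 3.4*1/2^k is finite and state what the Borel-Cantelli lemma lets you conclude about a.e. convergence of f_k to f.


Step 1: List the terms 3.4*1/2^k for k = 1 to 11:
  k=1: 1.7
  k=2: 0.85
  k=3: 0.425
  k=4: 0.2125
  k=5: 0.10625
  k=6: 0.053125
  k=7: 0.026562
  k=8: 0.013281
  k=9: 0.006641
  k=10: 0.00332
  k=11: 0.00166
Step 2: Partial sum = 1.7 + 0.85 + 0.425 + 0.2125 + 0.10625 + 0.053125 + 0.026562 + 0.013281 + 0.006641 + 0.00332 + 0.00166
     = 3.39834
Step 3: The full series sum_(k>=1) 3.4*1/2^k converges (geometric series with ratio 1/2 < 1; a constant multiple of a convergent series converges).
Step 4: Fix eps > 0. Since sum_k m(|f_k - f| > eps) < infinity, the Borel-Cantelli lemma gives
        m(limsup_k {|f_k - f| > eps}) = 0, i.e. for a.e. x, |f_k(x) - f(x)| <= eps for all large k.
        Applying this with eps = 1/j for j = 1, 2, ... and intersecting the countably many full-measure sets,
        for a.e. x we get limsup_k |f_k(x) - f(x)| <= 1/j for every j, hence f_k -> f almost everywhere.
Conclusion: series converges; Borel-Cantelli yields f_k -> f a.e.


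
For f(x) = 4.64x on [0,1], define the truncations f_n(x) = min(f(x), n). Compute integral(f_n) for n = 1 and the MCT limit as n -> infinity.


f(x) = 4.64x on [0,1]; f_n(x) = min(4.64x, n). At n = 1:
Step 1: f(x) reaches 1 at x = 1/4.64 = 0.215517
Step 2: integral(f_1) = integral(4.64x, 0, 0.215517) + integral(1, 0.215517, 1)
       = 4.64*0.215517^2/2 + 1*(1 - 0.215517)
       = 0.107759 + 0.784483
       = 0.892241
Step 3: As n -> infinity, f_n increases to f, so by MCT integral(f_n) -> integral(f) = 4.64/2 = 2.32.
Convergence: integral(f_1) = 0.892241 -> 2.32 as n -> infinity


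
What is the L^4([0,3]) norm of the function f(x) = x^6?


Step 1: ||f||_4 = (integral_0^3 |x^6|^4 dx)^(1/4)
     = (integral_0^3 x^24 dx)^(1/4)
Step 2: integral_0^3 x^24 dx = [x^25/(25)] from 0 to 3 = 3^25/25
     = 847288609443/25 = 3.389154e+10
Step 3: ||f||_4 = (3.389154e+10)^(1/4) = 429.064753


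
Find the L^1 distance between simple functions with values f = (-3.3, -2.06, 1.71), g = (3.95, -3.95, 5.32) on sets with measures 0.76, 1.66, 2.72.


Step 1: Compute differences f_i - g_i:
  -3.3 - 3.95 = -7.25
  -2.06 - -3.95 = 1.89
  1.71 - 5.32 = -3.61
Step 2: Compute |diff|^1 * measure for each set:
  |-7.25|^1 * 0.76 = 7.25 * 0.76 = 5.51
  |1.89|^1 * 1.66 = 1.89 * 1.66 = 3.1374
  |-3.61|^1 * 2.72 = 3.61 * 2.72 = 9.8192
Step 3: Sum = 18.4666
Step 4: ||f-g||_1 = (18.4666)^(1/1) = 18.4666


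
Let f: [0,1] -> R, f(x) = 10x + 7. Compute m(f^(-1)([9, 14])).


f^(-1)([9, 14]) = {x : 9 <= 10x + 7 <= 14}
Solving: (9 - 7)/10 <= x <= (14 - 7)/10
= [0.2, 0.7]
Intersecting with [0,1]: [0.2, 0.7]
Measure = 0.7 - 0.2 = 0.5


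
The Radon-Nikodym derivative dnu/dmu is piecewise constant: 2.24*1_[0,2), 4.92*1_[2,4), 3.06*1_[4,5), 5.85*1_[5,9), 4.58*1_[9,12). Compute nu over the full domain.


Integrate each piece of the Radon-Nikodym derivative:
Step 1: integral_0^2 2.24 dx = 2.24*(2-0) = 2.24*2 = 4.48
Step 2: integral_2^4 4.92 dx = 4.92*(4-2) = 4.92*2 = 9.84
Step 3: integral_4^5 3.06 dx = 3.06*(5-4) = 3.06*1 = 3.06
Step 4: integral_5^9 5.85 dx = 5.85*(9-5) = 5.85*4 = 23.4
Step 5: integral_9^12 4.58 dx = 4.58*(12-9) = 4.58*3 = 13.74
Total: 4.48 + 9.84 + 3.06 + 23.4 + 13.74 = 54.52


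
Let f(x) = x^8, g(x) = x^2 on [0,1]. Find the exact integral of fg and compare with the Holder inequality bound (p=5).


Step 1: Exact integral of f*g = integral(x^10, 0, 1) = 1/11
     = 0.090909
Step 2: Holder bound with p=5, q=1.25:
  ||f||_p = (integral x^40 dx)^(1/5) = (1/41)^(1/5) = 0.475821
  ||g||_q = (integral x^2.5 dx)^(1/1.25) = (1/3.5)^(1/1.25) = 0.367067
Step 3: Holder bound = ||f||_p * ||g||_q = 0.475821 * 0.367067 = 0.174658
Verification: 0.090909 <= 0.174658 (Holder holds)


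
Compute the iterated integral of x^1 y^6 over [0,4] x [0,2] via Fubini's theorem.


By Fubini's theorem, the double integral factors as a product of single integrals:
Step 1: integral_0^4 x^1 dx = [x^2/2] from 0 to 4
     = 4^2/2 = 8
Step 2: integral_0^2 y^6 dy = [y^7/7] from 0 to 2
     = 2^7/7 = 18.285714
Step 3: Double integral = 8 * 18.285714 = 146.285714


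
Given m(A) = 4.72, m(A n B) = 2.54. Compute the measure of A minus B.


m(A \ B) = m(A) - m(A n B)
= 4.72 - 2.54
= 2.18


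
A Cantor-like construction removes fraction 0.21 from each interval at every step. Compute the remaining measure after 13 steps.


Step 1: At each step, fraction remaining = 1 - 0.21 = 0.79
Step 2: After 13 steps, measure = (0.79)^13
Result = 0.046682


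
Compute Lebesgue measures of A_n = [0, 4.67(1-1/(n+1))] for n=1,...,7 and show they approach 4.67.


By continuity of measure from below: if A_n increases to A, then m(A_n) -> m(A).
Here A = [0, 4.67], so m(A) = 4.67
Step 1: a_1 = 4.67*(1 - 1/2) = 2.335, m(A_1) = 2.335
Step 2: a_2 = 4.67*(1 - 1/3) = 3.1133, m(A_2) = 3.1133
Step 3: a_3 = 4.67*(1 - 1/4) = 3.5025, m(A_3) = 3.5025
Step 4: a_4 = 4.67*(1 - 1/5) = 3.736, m(A_4) = 3.736
Step 5: a_5 = 4.67*(1 - 1/6) = 3.8917, m(A_5) = 3.8917
Step 6: a_6 = 4.67*(1 - 1/7) = 4.0029, m(A_6) = 4.0029
Step 7: a_7 = 4.67*(1 - 1/8) = 4.0862, m(A_7) = 4.0862
Limit: m(A_n) -> m([0,4.67]) = 4.67


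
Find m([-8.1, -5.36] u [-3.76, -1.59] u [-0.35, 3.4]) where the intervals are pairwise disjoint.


For pairwise disjoint intervals, m(union) = sum of lengths.
= (-5.36 - -8.1) + (-1.59 - -3.76) + (3.4 - -0.35)
= 2.74 + 2.17 + 3.75
= 8.66


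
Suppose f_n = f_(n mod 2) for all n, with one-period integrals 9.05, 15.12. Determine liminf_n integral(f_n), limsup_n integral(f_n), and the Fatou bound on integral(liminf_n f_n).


The sequence (integral(f_n)) is periodic with period 2, repeating the values 9.05, 15.12 indefinitely.
Step 1: For a periodic sequence, every tail (a_m, a_(m+1), ...) contains all 2 period values infinitely often.
Step 2: Hence inf of every tail = min of the period values = min(9.05, 15.12) = 9.05.
        liminf_n integral(f_n) = sup over m of (inf of tail from m) = 9.05.
Step 3: Similarly sup of every tail = max of the period values = 15.12.
        limsup_n integral(f_n) = 15.12.
Step 4: Fatou's lemma: integral(liminf_n f_n) <= liminf_n integral(f_n) = 9.05.
        So the integral of the pointwise liminf is at most 9.05.


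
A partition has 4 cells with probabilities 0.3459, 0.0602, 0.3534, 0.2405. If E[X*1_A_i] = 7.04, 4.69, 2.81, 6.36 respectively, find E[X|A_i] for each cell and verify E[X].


For each cell A_i: E[X|A_i] = E[X*1_A_i] / P(A_i)
Step 1: E[X|A_1] = 7.04 / 0.3459 = 20.352703
Step 2: E[X|A_2] = 4.69 / 0.0602 = 77.906977
Step 3: E[X|A_3] = 2.81 / 0.3534 = 7.95133
Step 4: E[X|A_4] = 6.36 / 0.2405 = 26.444906
Verification: E[X] = sum E[X*1_A_i] = 7.04 + 4.69 + 2.81 + 6.36 = 20.9


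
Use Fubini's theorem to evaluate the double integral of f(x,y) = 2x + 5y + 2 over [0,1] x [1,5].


By Fubini, integrate in x first, then y.
Step 1: Fix y, integrate over x in [0,1]:
  integral(2x + 5y + 2, x=0..1)
  = 2*(1^2 - 0^2)/2 + (5y + 2)*(1 - 0)
  = 1 + (5y + 2)*1
  = 1 + 5y + 2
  = 3 + 5y
Step 2: Integrate over y in [1,5]:
  integral(3 + 5y, y=1..5)
  = 3*4 + 5*(5^2 - 1^2)/2
  = 12 + 60
  = 72


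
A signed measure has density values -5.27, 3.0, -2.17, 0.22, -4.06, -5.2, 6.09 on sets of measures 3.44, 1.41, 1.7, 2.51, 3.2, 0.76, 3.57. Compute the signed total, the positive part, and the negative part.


Step 1: Compute signed measure on each set:
  Set 1: -5.27 * 3.44 = -18.1288
  Set 2: 3.0 * 1.41 = 4.23
  Set 3: -2.17 * 1.7 = -3.689
  Set 4: 0.22 * 2.51 = 0.5522
  Set 5: -4.06 * 3.2 = -12.992
  Set 6: -5.2 * 0.76 = -3.952
  Set 7: 6.09 * 3.57 = 21.7413
Step 2: Total signed measure = (-18.1288) + (4.23) + (-3.689) + (0.5522) + (-12.992) + (-3.952) + (21.7413)
     = -12.2383
Step 3: Positive part mu+(X) = sum of positive contributions = 26.5235
Step 4: Negative part mu-(X) = |sum of negative contributions| = 38.7618


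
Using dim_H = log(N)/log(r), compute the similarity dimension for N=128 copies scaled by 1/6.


For a self-similar set with N copies scaled by 1/r:
dim_H = log(N)/log(r) = log(128)/log(6)
= 4.85203/1.791759
= 2.70797


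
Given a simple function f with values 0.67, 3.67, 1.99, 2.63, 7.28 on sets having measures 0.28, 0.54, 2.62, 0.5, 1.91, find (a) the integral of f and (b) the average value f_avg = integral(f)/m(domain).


Step 1: Integral = sum(value_i * measure_i)
= 0.67*0.28 + 3.67*0.54 + 1.99*2.62 + 2.63*0.5 + 7.28*1.91
= 0.1876 + 1.9818 + 5.2138 + 1.315 + 13.9048
= 22.603
Step 2: Total measure of domain = 0.28 + 0.54 + 2.62 + 0.5 + 1.91 = 5.85
Step 3: Average value = 22.603 / 5.85 = 3.863761


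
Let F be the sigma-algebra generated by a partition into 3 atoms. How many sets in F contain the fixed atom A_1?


Each element of F is a union of some subset S of the 3 atoms.
The element contains A_1 iff A_1 is in S.
So we count subsets S of {A_1,...,A_3} with A_1 in S: choose freely among the other 2 atoms.
Count = 2^(3-1) = 2^2 = 4.


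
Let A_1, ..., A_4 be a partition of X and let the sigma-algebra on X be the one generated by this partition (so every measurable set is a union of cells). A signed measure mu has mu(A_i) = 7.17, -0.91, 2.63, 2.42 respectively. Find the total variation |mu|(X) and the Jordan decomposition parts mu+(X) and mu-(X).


Step 1: Every measurable set is a union of atoms (the cells / points), so a Hahn decomposition is
  obtained by grouping atoms by sign: P = union of atoms with mu > 0, N = union of the remaining atoms.
  Atoms in P (indices): 1, 3, 4;  atoms in N (indices): 2
  Positive values: 7.17, 2.63, 2.42
  Negative values: -0.91
Step 2: mu+(X) = mu(P) = sum of positive atom values = 12.22
Step 3: mu-(X) = -mu(N) = sum of |negative atom values| = 0.91
Step 4: |mu|(X) = mu+(X) + mu-(X) = 12.22 + 0.91 = 13.13


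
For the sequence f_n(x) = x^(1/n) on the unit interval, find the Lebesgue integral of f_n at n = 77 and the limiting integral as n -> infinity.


At n = 77: f_77(x) = x^(1/77).
Step 1: integral(x^(1/77), 0, 1) = [x^(1/77+1) / (1/77+1)] from 0 to 1
     = 1 / (1/77 + 1) = 1 / ((77+1)/77) = 77/(77+1)
     = 77/78 = 0.987179
Step 2: As n -> infinity, f_n(x) = x^(1/n) -> 1 for x in (0,1], and f_n is increasing in n.
By MCT, lim_n integral(f_n) = integral(lim_n f_n) = integral(1, 0, 1) = 1.
Step 3: Verify convergence: 77/78 = 0.987179 -> 1


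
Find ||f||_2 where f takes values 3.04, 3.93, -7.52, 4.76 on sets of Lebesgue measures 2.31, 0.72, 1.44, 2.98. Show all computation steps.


Step 1: Compute |f_i|^2 for each value:
  |3.04|^2 = 9.2416
  |3.93|^2 = 15.4449
  |-7.52|^2 = 56.5504
  |4.76|^2 = 22.6576
Step 2: Multiply by measures and sum:
  9.2416 * 2.31 = 21.348096
  15.4449 * 0.72 = 11.120328
  56.5504 * 1.44 = 81.432576
  22.6576 * 2.98 = 67.519648
Sum = 21.348096 + 11.120328 + 81.432576 + 67.519648 = 181.420648
Step 3: Take the p-th root:
||f||_2 = (181.420648)^(1/2) = 13.469248


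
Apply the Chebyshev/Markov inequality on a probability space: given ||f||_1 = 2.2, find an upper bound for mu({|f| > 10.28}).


Chebyshev/Markov inequality: mu(|f| > eps) <= (||f||_p / eps)^p
Step 1: ||f||_1 / eps = 2.2 / 10.28 = 0.214008
Step 2: Raise to power p = 1:
  (0.214008)^1 = 0.214008
Step 3: Therefore mu(|f| > 10.28) <= 0.214008


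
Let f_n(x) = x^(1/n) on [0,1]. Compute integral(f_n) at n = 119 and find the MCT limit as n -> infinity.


At n = 119: f_119(x) = x^(1/119).
Step 1: integral(x^(1/119), 0, 1) = [x^(1/119+1) / (1/119+1)] from 0 to 1
     = 1 / (1/119 + 1) = 1 / ((119+1)/119) = 119/(119+1)
     = 119/120 = 0.991667
Step 2: As n -> infinity, f_n(x) = x^(1/n) -> 1 for x in (0,1], and f_n is increasing in n.
By MCT, lim_n integral(f_n) = integral(lim_n f_n) = integral(1, 0, 1) = 1.
Step 3: Verify convergence: 119/120 = 0.991667 -> 1


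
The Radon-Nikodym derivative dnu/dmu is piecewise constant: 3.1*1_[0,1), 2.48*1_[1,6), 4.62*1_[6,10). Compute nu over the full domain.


Integrate each piece of the Radon-Nikodym derivative:
Step 1: integral_0^1 3.1 dx = 3.1*(1-0) = 3.1*1 = 3.1
Step 2: integral_1^6 2.48 dx = 2.48*(6-1) = 2.48*5 = 12.4
Step 3: integral_6^10 4.62 dx = 4.62*(10-6) = 4.62*4 = 18.48
Total: 3.1 + 12.4 + 18.48 = 33.98


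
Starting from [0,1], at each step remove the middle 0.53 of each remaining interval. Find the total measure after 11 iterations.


Step 1: At each step, fraction remaining = 1 - 0.53 = 0.47
Step 2: After 11 steps, measure = (0.47)^11
Result = 2.472159e-04


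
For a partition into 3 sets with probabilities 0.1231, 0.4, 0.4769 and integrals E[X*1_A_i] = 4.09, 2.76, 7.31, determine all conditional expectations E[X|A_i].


For each cell A_i: E[X|A_i] = E[X*1_A_i] / P(A_i)
Step 1: E[X|A_1] = 4.09 / 0.1231 = 33.22502
Step 2: E[X|A_2] = 2.76 / 0.4 = 6.9
Step 3: E[X|A_3] = 7.31 / 0.4769 = 15.328161
Verification: E[X] = sum E[X*1_A_i] = 4.09 + 2.76 + 7.31 = 14.16


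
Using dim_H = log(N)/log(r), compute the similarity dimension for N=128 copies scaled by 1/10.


For a self-similar set with N copies scaled by 1/r:
dim_H = log(N)/log(r) = log(128)/log(10)
= 4.85203/2.302585
= 2.10721


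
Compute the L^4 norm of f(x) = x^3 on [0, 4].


Step 1: ||f||_4 = (integral_0^4 |x^3|^4 dx)^(1/4)
     = (integral_0^4 x^12 dx)^(1/4)
Step 2: integral_0^4 x^12 dx = [x^13/(13)] from 0 to 4 = 4^13/13
     = 67108864/13 = 5.162220e+06
Step 3: ||f||_4 = (5.162220e+06)^(1/4) = 47.666047


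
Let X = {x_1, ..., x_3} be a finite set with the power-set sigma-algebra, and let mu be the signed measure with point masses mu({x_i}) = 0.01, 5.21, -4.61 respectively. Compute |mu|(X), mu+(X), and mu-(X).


Step 1: Every measurable set is a union of atoms (the cells / points), so a Hahn decomposition is
  obtained by grouping atoms by sign: P = union of atoms with mu > 0, N = union of the remaining atoms.
  Atoms in P (indices): 1, 2;  atoms in N (indices): 3
  Positive values: 0.01, 5.21
  Negative values: -4.61
Step 2: mu+(X) = mu(P) = sum of positive atom values = 5.22
Step 3: mu-(X) = -mu(N) = sum of |negative atom values| = 4.61
Step 4: |mu|(X) = mu+(X) + mu-(X) = 5.22 + 4.61 = 9.83


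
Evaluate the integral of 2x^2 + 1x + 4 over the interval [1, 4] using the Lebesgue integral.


The Lebesgue integral of a Riemann-integrable function agrees with the Riemann integral.
Antiderivative F(x) = (2/3)x^3 + (1/2)x^2 + 4x
F(4) = (2/3)*4^3 + (1/2)*4^2 + 4*4
     = (2/3)*64 + (1/2)*16 + 4*4
     = 42.666667 + 8 + 16
     = 66.666667
F(1) = 5.166667
Integral = F(4) - F(1) = 66.666667 - 5.166667 = 61.5


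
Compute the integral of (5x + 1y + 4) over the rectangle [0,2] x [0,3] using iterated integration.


By Fubini, integrate in x first, then y.
Step 1: Fix y, integrate over x in [0,2]:
  integral(5x + 1y + 4, x=0..2)
  = 5*(2^2 - 0^2)/2 + (1y + 4)*(2 - 0)
  = 10 + (1y + 4)*2
  = 10 + 2y + 8
  = 18 + 2y
Step 2: Integrate over y in [0,3]:
  integral(18 + 2y, y=0..3)
  = 18*3 + 2*(3^2 - 0^2)/2
  = 54 + 9
  = 63


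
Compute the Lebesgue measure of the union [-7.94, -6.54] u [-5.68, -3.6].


For pairwise disjoint intervals, m(union) = sum of lengths.
= (-6.54 - -7.94) + (-3.6 - -5.68)
= 1.4 + 2.08
= 3.48


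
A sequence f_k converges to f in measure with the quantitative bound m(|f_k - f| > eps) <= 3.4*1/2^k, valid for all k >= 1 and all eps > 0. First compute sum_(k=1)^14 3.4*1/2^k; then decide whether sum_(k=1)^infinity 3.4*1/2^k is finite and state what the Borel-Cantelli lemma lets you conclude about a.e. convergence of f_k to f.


Step 1: List the terms 3.4*1/2^k for k = 1 to 14:
  k=1: 1.7
  k=2: 0.85
  k=3: 0.425
  k=4: 0.2125
  k=5: 0.10625
  k=6: 0.053125
  k=7: 0.026562
  k=8: 0.013281
  k=9: 0.006641
  k=10: 0.00332
  k=11: 0.00166
  k=12: 8.300781e-04
  k=13: 4.150391e-04
  k=14: 2.075195e-04
Step 2: Partial sum = 1.7 + 0.85 + 0.425 + 0.2125 + 0.10625 + 0.053125 + 0.026562 + 0.013281 + 0.006641 + 0.00332 + 0.00166 + 8.300781e-04 + 4.150391e-04 + 2.075195e-04
     = 3.399792
Step 3: The full series sum_(k>=1) 3.4*1/2^k converges (geometric series with ratio 1/2 < 1; a constant multiple of a convergent series converges).
Step 4: Fix eps > 0. Since sum_k m(|f_k - f| > eps) < infinity, the Borel-Cantelli lemma gives
        m(limsup_k {|f_k - f| > eps}) = 0, i.e. for a.e. x, |f_k(x) - f(x)| <= eps for all large k.
        Applying this with eps = 1/j for j = 1, 2, ... and intersecting the countably many full-measure sets,
        for a.e. x we get limsup_k |f_k(x) - f(x)| <= 1/j for every j, hence f_k -> f almost everywhere.
Conclusion: series converges; Borel-Cantelli yields f_k -> f a.e.


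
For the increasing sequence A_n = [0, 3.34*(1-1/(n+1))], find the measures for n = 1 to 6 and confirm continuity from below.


By continuity of measure from below: if A_n increases to A, then m(A_n) -> m(A).
Here A = [0, 3.34], so m(A) = 3.34
Step 1: a_1 = 3.34*(1 - 1/2) = 1.67, m(A_1) = 1.67
Step 2: a_2 = 3.34*(1 - 1/3) = 2.2267, m(A_2) = 2.2267
Step 3: a_3 = 3.34*(1 - 1/4) = 2.505, m(A_3) = 2.505
Step 4: a_4 = 3.34*(1 - 1/5) = 2.672, m(A_4) = 2.672
Step 5: a_5 = 3.34*(1 - 1/6) = 2.7833, m(A_5) = 2.7833
Step 6: a_6 = 3.34*(1 - 1/7) = 2.8629, m(A_6) = 2.8629
Limit: m(A_n) -> m([0,3.34]) = 3.34


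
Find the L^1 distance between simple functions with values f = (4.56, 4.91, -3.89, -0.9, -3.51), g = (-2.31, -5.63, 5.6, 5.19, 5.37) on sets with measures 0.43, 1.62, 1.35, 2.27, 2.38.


Step 1: Compute differences f_i - g_i:
  4.56 - -2.31 = 6.87
  4.91 - -5.63 = 10.54
  -3.89 - 5.6 = -9.49
  -0.9 - 5.19 = -6.09
  -3.51 - 5.37 = -8.88
Step 2: Compute |diff|^1 * measure for each set:
  |6.87|^1 * 0.43 = 6.87 * 0.43 = 2.9541
  |10.54|^1 * 1.62 = 10.54 * 1.62 = 17.0748
  |-9.49|^1 * 1.35 = 9.49 * 1.35 = 12.8115
  |-6.09|^1 * 2.27 = 6.09 * 2.27 = 13.8243
  |-8.88|^1 * 2.38 = 8.88 * 2.38 = 21.1344
Step 3: Sum = 67.7991
Step 4: ||f-g||_1 = (67.7991)^(1/1) = 67.7991


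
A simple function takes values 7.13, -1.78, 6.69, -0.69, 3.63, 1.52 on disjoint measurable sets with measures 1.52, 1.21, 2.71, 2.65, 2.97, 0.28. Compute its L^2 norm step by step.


Step 1: Compute |f_i|^2 for each value:
  |7.13|^2 = 50.8369
  |-1.78|^2 = 3.1684
  |6.69|^2 = 44.7561
  |-0.69|^2 = 0.4761
  |3.63|^2 = 13.1769
  |1.52|^2 = 2.3104
Step 2: Multiply by measures and sum:
  50.8369 * 1.52 = 77.272088
  3.1684 * 1.21 = 3.833764
  44.7561 * 2.71 = 121.289031
  0.4761 * 2.65 = 1.261665
  13.1769 * 2.97 = 39.135393
  2.3104 * 0.28 = 0.646912
Sum = 77.272088 + 3.833764 + 121.289031 + 1.261665 + 39.135393 + 0.646912 = 243.438853
Step 3: Take the p-th root:
||f||_2 = (243.438853)^(1/2) = 15.602527


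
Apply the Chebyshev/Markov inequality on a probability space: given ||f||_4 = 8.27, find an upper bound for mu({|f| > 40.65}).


Chebyshev/Markov inequality: mu(|f| > eps) <= (||f||_p / eps)^p
Step 1: ||f||_4 / eps = 8.27 / 40.65 = 0.203444
Step 2: Raise to power p = 4:
  (0.203444)^4 = 0.001713
Step 3: Therefore mu(|f| > 40.65) <= 0.001713


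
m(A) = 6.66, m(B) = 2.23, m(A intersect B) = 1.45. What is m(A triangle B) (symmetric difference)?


m(A Delta B) = m(A) + m(B) - 2*m(A n B)
= 6.66 + 2.23 - 2*1.45
= 6.66 + 2.23 - 2.9
= 5.99


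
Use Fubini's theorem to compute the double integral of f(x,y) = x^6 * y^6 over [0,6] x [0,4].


By Fubini's theorem, the double integral factors as a product of single integrals:
Step 1: integral_0^6 x^6 dx = [x^7/7] from 0 to 6
     = 6^7/7 = 39990.857143
Step 2: integral_0^4 y^6 dy = [y^7/7] from 0 to 4
     = 4^7/7 = 2340.571429
Step 3: Double integral = 39990.857143 * 2340.571429 = 9.360146e+07


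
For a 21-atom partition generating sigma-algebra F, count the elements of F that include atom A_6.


Each element of F is a union of some subset S of the 21 atoms.
The element contains A_6 iff A_6 is in S.
So we count subsets S of {A_1,...,A_21} with A_6 in S: choose freely among the other 20 atoms.
Count = 2^(21-1) = 2^20 = 1048576.


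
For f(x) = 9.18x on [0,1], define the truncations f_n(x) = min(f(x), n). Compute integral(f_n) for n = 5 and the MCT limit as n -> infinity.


f(x) = 9.18x on [0,1]; f_n(x) = min(9.18x, n). At n = 5:
Step 1: f(x) reaches 5 at x = 5/9.18 = 0.544662
Step 2: integral(f_5) = integral(9.18x, 0, 0.544662) + integral(5, 0.544662, 1)
       = 9.18*0.544662^2/2 + 5*(1 - 0.544662)
       = 1.361656 + 2.276688
       = 3.638344
Step 3: As n -> infinity, f_n increases to f, so by MCT integral(f_n) -> integral(f) = 9.18/2 = 4.59.
Convergence: integral(f_5) = 3.638344 -> 4.59 as n -> infinity
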